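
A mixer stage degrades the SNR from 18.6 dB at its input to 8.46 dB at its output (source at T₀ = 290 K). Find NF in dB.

NF (dB) = SNR_in(dB) − SNR_out(dB) when the source is at T₀
NF = 18.6 − 8.46 = 10.14 dB

10.14 dB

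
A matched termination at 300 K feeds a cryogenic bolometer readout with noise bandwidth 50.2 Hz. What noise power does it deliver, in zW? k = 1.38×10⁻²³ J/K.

P_n = kTB = 1.38×10⁻²³ × 300 × 5.02×10¹ = 2.08×10⁻¹⁹ W = 208 zW

208 zW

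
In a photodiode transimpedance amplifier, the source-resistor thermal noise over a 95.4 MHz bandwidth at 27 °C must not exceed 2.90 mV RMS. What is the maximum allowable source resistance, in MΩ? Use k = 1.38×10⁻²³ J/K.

T = 27 °C + 273.15 = 300.15 K
Johnson–Nyquist: V_n = √(4kTRB) ⇒ R = V_n² / (4kTB)
4kTB = 4 × 1.38×10⁻²³ × 300.15 × 9.54×10⁷ = 1.58×10⁻¹²
R = (2.90×10⁻³)² / 1.58×10⁻¹² = 5.32×10⁶ Ω = 5.32 MΩ

5.32 MΩ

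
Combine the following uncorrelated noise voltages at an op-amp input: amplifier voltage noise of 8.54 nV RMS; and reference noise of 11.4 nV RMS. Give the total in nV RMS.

Uncorrelated sources add in power (mean-square): V_tot = √(ΣV_i²)
V_tot = √[(8.54×10⁻⁹)² + (1.14×10⁻⁸)²] = 1.42×10⁻⁸ V = 14.2 nV

14.2 nV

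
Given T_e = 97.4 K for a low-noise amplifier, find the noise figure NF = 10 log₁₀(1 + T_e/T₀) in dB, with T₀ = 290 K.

1.26 dB

F = 1 + T_e/T₀ = 1 + 97.4/290 = 1.33586
NF = 10 log₁₀(1.33586) = 1.26 dB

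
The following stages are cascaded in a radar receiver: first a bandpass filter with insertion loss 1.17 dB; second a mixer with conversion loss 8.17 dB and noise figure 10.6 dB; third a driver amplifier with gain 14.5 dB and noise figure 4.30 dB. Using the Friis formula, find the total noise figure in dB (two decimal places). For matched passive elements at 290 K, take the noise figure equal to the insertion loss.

14.71 dB

Convert to linear (a loss of L dB is a gain of −L dB): F_i = 10^(NF_i/10), G_i = 10^(G_i,dB/10)
  Stage 1: F_1 = 10^(1.17/10) = 1.309, G_1 = 10^(−1.17/10) = 0.7638
  Stage 2: F_2 = 10^(10.6/10) = 11.48, G_2 = 10^(−8.17/10) = 0.1524
  Stage 3: F_3 = 10^(4.30/10) = 2.692, G_3 = 10^(14.5/10) = 28.18
Friis cascade:
  F = 1.309 + (11.48 − 1)/0.7638 + (2.692 − 1)/0.1164 = 29.56
NF = 10 log₁₀(29.56) = 14.71 dB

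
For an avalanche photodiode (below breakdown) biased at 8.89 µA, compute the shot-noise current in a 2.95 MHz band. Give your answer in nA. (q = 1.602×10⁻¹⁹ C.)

2.90 nA

I_n = √(2qI·B)
2qI·B = 2 × 1.602×10⁻¹⁹ × 8.89×10⁻⁶ × 2.95×10⁶ = 8.40×10⁻¹⁸ A²
I_n = √(8.40×10⁻¹⁸) = 2.90×10⁻⁹ A = 2.90 nA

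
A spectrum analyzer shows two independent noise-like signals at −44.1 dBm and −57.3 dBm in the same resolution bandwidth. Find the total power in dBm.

Convert to linear, add, convert back:
P₁ = 3.89×10⁻⁸ W, P₂ = 1.86×10⁻⁹ W
P_tot = 4.08×10⁻⁸ W → 10 log₁₀(P_tot / 10⁻³) = −43.9 dBm

−43.9 dBm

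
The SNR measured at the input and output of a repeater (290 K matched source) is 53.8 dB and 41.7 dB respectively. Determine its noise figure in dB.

12.1 dB

NF (dB) = SNR_in(dB) − SNR_out(dB) when the source is at T₀
NF = 53.8 − 41.7 = 12.1 dB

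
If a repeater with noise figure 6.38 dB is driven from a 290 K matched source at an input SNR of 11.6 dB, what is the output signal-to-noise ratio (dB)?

5.22 dB

By definition F = SNR_in/SNR_out, so in dB: SNR_out = SNR_in − NF
SNR_out = 11.6 − 6.38 = 5.22 dB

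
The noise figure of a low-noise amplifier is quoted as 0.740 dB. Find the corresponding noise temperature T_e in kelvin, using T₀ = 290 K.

F = 10^(0.740/10) = 1.18577
T_e = (F − 1)·T₀ = (1.18577 − 1) × 290 = 53.9 K

53.9 K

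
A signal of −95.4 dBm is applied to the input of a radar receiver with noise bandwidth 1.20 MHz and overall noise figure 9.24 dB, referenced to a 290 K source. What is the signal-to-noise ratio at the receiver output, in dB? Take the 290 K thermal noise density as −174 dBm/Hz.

Noise floor: N = −174 + 10 log₁₀(B) + NF
10 log₁₀(1.20×10⁶) = 60.79 dB
N = −174 + 60.79 + 9.24 = −103.97 dBm
SNR = P_sig − N = −95.4 − (−103.97) = 8.57 dB → 8.6 dB

8.6 dB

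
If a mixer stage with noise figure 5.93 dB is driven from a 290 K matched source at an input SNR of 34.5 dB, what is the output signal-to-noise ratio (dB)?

By definition F = SNR_in/SNR_out, so in dB: SNR_out = SNR_in − NF
SNR_out = 34.5 − 5.93 = 28.57 dB

28.57 dB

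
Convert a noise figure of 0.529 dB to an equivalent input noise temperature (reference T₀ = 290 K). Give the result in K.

F = 10^(0.529/10) = 1.12954
T_e = (F − 1)·T₀ = (1.12954 − 1) × 290 = 37.6 K

37.6 K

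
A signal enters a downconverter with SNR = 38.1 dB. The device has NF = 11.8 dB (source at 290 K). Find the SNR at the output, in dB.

By definition F = SNR_in/SNR_out, so in dB: SNR_out = SNR_in − NF
SNR_out = 38.1 − 11.8 = 26.3 dB

26.3 dB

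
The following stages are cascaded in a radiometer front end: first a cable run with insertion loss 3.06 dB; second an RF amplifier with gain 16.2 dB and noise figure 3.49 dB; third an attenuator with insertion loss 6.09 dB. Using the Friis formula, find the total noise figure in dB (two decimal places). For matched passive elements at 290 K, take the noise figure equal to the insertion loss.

6.69 dB

Convert to linear (a loss of L dB is a gain of −L dB): F_i = 10^(NF_i/10), G_i = 10^(G_i,dB/10)
  Stage 1: F_1 = 10^(3.06/10) = 2.023, G_1 = 10^(−3.06/10) = 0.4943
  Stage 2: F_2 = 10^(3.49/10) = 2.234, G_2 = 10^(16.2/10) = 41.69
  Stage 3: F_3 = 10^(6.09/10) = 4.064, G_3 = 10^(−6.09/10) = 0.2460
Friis cascade:
  F = 2.023 + (2.234 − 1)/0.4943 + (4.064 − 1)/20.61 = 4.667
NF = 10 log₁₀(4.667) = 6.69 dB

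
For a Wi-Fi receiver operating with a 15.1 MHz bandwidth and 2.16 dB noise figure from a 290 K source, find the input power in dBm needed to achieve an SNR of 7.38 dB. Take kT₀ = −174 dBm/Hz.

−92.7 dBm

Sensitivity = −174 + 10 log₁₀(B) + NF + SNR_min
= −174 + 71.79 + 2.16 + 7.38
= −92.67 dBm → −92.7 dBm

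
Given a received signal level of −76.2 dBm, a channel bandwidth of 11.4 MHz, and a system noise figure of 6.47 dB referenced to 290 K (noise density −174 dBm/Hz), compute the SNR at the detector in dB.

20.8 dB

Noise floor: N = −174 + 10 log₁₀(B) + NF
10 log₁₀(1.14×10⁷) = 70.57 dB
N = −174 + 70.57 + 6.47 = −96.96 dBm
SNR = P_sig − N = −76.2 − (−96.96) = 20.76 dB → 20.8 dB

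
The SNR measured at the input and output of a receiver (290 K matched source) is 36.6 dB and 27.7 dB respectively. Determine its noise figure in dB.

NF (dB) = SNR_in(dB) − SNR_out(dB) when the source is at T₀
NF = 36.6 − 27.7 = 8.9 dB

8.9 dB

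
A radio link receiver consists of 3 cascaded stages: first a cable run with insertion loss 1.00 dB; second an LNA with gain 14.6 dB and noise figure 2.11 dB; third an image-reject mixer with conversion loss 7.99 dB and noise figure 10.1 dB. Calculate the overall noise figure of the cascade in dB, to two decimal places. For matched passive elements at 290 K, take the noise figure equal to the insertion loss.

Convert to linear (a loss of L dB is a gain of −L dB): F_i = 10^(NF_i/10), G_i = 10^(G_i,dB/10)
  Stage 1: F_1 = 10^(1.00/10) = 1.259, G_1 = 10^(−1.00/10) = 0.7943
  Stage 2: F_2 = 10^(2.11/10) = 1.626, G_2 = 10^(14.6/10) = 28.84
  Stage 3: F_3 = 10^(10.1/10) = 10.23, G_3 = 10^(−7.99/10) = 0.1589
Friis cascade:
  F = 1.259 + (1.626 − 1)/0.7943 + (10.23 − 1)/22.91 = 2.449
NF = 10 log₁₀(2.449) = 3.89 dB

3.89 dB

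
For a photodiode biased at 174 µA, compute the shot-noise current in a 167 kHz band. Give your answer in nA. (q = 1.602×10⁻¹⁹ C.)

I_n = √(2qI·B)
2qI·B = 2 × 1.602×10⁻¹⁹ × 1.74×10⁻⁴ × 1.67×10⁵ = 9.31×10⁻¹⁸ A²
I_n = √(9.31×10⁻¹⁸) = 3.05×10⁻⁹ A = 3.05 nA

3.05 nA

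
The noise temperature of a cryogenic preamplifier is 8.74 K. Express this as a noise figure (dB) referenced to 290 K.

F = 1 + T_e/T₀ = 1 + 8.74/290 = 1.03014
NF = 10 log₁₀(1.03014) = 0.129 dB

0.129 dB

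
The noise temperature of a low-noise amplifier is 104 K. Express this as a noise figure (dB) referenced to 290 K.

F = 1 + T_e/T₀ = 1 + 104/290 = 1.35862
NF = 10 log₁₀(1.35862) = 1.33 dB

1.33 dB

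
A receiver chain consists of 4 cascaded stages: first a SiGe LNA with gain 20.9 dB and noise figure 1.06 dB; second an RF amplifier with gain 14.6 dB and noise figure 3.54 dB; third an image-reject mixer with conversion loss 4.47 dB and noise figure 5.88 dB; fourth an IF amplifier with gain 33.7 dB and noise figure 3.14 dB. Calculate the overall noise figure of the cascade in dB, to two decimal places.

Convert to linear (a loss of L dB is a gain of −L dB): F_i = 10^(NF_i/10), G_i = 10^(G_i,dB/10)
  Stage 1: F_1 = 10^(1.06/10) = 1.276, G_1 = 10^(20.9/10) = 123.0
  Stage 2: F_2 = 10^(3.54/10) = 2.259, G_2 = 10^(14.6/10) = 28.84
  Stage 3: F_3 = 10^(5.88/10) = 3.873, G_3 = 10^(−4.47/10) = 0.3573
  Stage 4: F_4 = 10^(3.14/10) = 2.061, G_4 = 10^(33.7/10) = 2344
Friis cascade:
  F = 1.276 + (2.259 − 1)/123.0 + (3.873 − 1)/3548 + (2.061 − 1)/1268 = 1.288
NF = 10 log₁₀(1.288) = 1.10 dB

1.10 dB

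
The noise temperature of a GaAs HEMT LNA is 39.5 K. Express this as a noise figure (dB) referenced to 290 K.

F = 1 + T_e/T₀ = 1 + 39.5/290 = 1.13621
NF = 10 log₁₀(1.13621) = 0.555 dB

0.555 dB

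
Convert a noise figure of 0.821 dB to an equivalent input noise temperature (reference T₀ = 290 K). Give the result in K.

F = 10^(0.821/10) = 1.20809
T_e = (F − 1)·T₀ = (1.20809 − 1) × 290 = 60.3 K

60.3 K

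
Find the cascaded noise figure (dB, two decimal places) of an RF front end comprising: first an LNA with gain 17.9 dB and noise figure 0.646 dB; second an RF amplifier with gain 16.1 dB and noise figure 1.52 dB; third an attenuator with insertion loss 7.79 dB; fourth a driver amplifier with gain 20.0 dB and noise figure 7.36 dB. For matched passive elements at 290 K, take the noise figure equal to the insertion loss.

Convert to linear (a loss of L dB is a gain of −L dB): F_i = 10^(NF_i/10), G_i = 10^(G_i,dB/10)
  Stage 1: F_1 = 10^(0.646/10) = 1.160, G_1 = 10^(17.9/10) = 61.66
  Stage 2: F_2 = 10^(1.52/10) = 1.419, G_2 = 10^(16.1/10) = 40.74
  Stage 3: F_3 = 10^(7.79/10) = 6.012, G_3 = 10^(−7.79/10) = 0.1663
  Stage 4: F_4 = 10^(7.36/10) = 5.445, G_4 = 10^(20.0/10) = 100.0
Friis cascade:
  F = 1.160 + (1.419 − 1)/61.66 + (6.012 − 1)/2512 + (5.445 − 1)/417.8 = 1.180
NF = 10 log₁₀(1.180) = 0.72 dB

0.72 dB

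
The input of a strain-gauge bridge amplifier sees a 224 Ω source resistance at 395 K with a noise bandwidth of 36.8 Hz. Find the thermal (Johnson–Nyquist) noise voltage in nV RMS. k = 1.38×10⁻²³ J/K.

13.4 nV

V_n = √(4kTRB)
4kTRB = 4 × 1.38×10⁻²³ × 395 × 2.24×10² × 3.68×10¹ = 1.80×10⁻¹⁶ V²
V_n = √(1.80×10⁻¹⁶) = 1.34×10⁻⁸ V = 13.4 nV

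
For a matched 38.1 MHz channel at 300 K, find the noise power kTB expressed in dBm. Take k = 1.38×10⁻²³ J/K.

P_n = kTB = 1.38×10⁻²³ × 300 × 3.81×10⁷ = 1.58×10⁻¹³ W
In dBm: 10 log₁₀(1.58×10⁻¹³ / 10⁻³) = −98.0 dBm

−98.0 dBm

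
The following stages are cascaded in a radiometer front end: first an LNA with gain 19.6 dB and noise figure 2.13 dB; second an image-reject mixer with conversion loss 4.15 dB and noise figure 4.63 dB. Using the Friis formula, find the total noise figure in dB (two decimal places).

Convert to linear (a loss of L dB is a gain of −L dB): F_i = 10^(NF_i/10), G_i = 10^(G_i,dB/10)
  Stage 1: F_1 = 10^(2.13/10) = 1.633, G_1 = 10^(19.6/10) = 91.20
  Stage 2: F_2 = 10^(4.63/10) = 2.904, G_2 = 10^(−4.15/10) = 0.3846
Friis cascade:
  F = 1.633 + (2.904 − 1)/91.20 = 1.654
NF = 10 log₁₀(1.654) = 2.19 dB

2.19 dB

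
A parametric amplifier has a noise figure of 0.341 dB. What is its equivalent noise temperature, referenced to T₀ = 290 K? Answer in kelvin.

23.7 K

F = 10^(0.341/10) = 1.08168
T_e = (F − 1)·T₀ = (1.08168 − 1) × 290 = 23.7 K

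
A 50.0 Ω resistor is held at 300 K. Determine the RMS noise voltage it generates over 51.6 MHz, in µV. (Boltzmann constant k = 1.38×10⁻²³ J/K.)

6.54 µV

V_n = √(4kTRB)
4kTRB = 4 × 1.38×10⁻²³ × 300 × 5.00×10¹ × 5.16×10⁷ = 4.27×10⁻¹¹ V²
V_n = √(4.27×10⁻¹¹) = 6.54×10⁻⁶ V = 6.54 µV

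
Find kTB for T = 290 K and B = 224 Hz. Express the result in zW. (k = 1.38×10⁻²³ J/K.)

896 zW

P_n = kTB = 1.38×10⁻²³ × 290 × 2.24×10² = 8.96×10⁻¹⁹ W = 896 zW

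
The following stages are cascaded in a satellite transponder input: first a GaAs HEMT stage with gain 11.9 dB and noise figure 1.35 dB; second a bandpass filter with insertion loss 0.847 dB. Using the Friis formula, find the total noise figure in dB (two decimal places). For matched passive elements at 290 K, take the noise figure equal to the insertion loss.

1.39 dB

Convert to linear (a loss of L dB is a gain of −L dB): F_i = 10^(NF_i/10), G_i = 10^(G_i,dB/10)
  Stage 1: F_1 = 10^(1.35/10) = 1.365, G_1 = 10^(11.9/10) = 15.49
  Stage 2: F_2 = 10^(0.847/10) = 1.215, G_2 = 10^(−0.847/10) = 0.8228
Friis cascade:
  F = 1.365 + (1.215 − 1)/15.49 = 1.378
NF = 10 log₁₀(1.378) = 1.39 dB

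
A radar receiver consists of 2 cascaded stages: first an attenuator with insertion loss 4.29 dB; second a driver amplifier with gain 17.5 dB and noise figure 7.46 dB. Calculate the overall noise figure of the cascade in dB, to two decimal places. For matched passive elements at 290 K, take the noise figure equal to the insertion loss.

11.75 dB

Convert to linear (a loss of L dB is a gain of −L dB): F_i = 10^(NF_i/10), G_i = 10^(G_i,dB/10)
  Stage 1: F_1 = 10^(4.29/10) = 2.685, G_1 = 10^(−4.29/10) = 0.3724
  Stage 2: F_2 = 10^(7.46/10) = 5.572, G_2 = 10^(17.5/10) = 56.23
Friis cascade:
  F = 2.685 + (5.572 − 1)/0.3724 = 14.96
NF = 10 log₁₀(14.96) = 11.75 dB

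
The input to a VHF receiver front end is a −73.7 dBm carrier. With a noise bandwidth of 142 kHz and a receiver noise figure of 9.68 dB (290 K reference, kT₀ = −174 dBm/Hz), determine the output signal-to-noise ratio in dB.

Noise floor: N = −174 + 10 log₁₀(B) + NF
10 log₁₀(1.42×10⁵) = 51.52 dB
N = −174 + 51.52 + 9.68 = −112.80 dBm
SNR = P_sig − N = −73.7 − (−112.80) = 39.10 dB → 39.1 dB

39.1 dB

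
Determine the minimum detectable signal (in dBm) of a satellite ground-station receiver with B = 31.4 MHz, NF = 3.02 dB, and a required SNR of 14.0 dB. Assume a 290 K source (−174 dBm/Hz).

−82.0 dBm

Sensitivity = −174 + 10 log₁₀(B) + NF + SNR_min
= −174 + 74.97 + 3.02 + 14.0
= −82.01 dBm → −82.0 dBm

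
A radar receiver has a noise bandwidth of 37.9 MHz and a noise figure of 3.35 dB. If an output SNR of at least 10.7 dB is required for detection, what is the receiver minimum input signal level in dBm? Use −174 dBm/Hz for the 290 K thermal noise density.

Sensitivity = −174 + 10 log₁₀(B) + NF + SNR_min
= −174 + 75.79 + 3.35 + 10.7
= −84.16 dBm → −84.2 dBm

−84.2 dBm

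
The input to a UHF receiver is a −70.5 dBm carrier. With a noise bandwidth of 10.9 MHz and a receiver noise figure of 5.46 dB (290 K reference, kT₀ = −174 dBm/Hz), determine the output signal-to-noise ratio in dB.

27.7 dB

Noise floor: N = −174 + 10 log₁₀(B) + NF
10 log₁₀(1.09×10⁷) = 70.37 dB
N = −174 + 70.37 + 5.46 = −98.17 dBm
SNR = P_sig − N = −70.5 − (−98.17) = 27.67 dB → 27.7 dB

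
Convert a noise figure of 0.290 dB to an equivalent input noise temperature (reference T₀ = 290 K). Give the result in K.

F = 10^(0.290/10) = 1.06905
T_e = (F − 1)·T₀ = (1.06905 − 1) × 290 = 20.0 K

20.0 K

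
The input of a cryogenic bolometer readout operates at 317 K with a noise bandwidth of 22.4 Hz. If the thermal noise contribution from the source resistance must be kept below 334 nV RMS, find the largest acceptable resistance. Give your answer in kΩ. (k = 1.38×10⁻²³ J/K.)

Johnson–Nyquist: V_n = √(4kTRB) ⇒ R = V_n² / (4kTB)
4kTB = 4 × 1.38×10⁻²³ × 317 × 2.24×10¹ = 3.92×10⁻¹⁹
R = (3.34×10⁻⁷)² / 3.92×10⁻¹⁹ = 2.85×10⁵ Ω = 285 kΩ

285 kΩ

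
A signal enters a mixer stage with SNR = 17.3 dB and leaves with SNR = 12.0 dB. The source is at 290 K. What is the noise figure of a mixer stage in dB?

NF (dB) = SNR_in(dB) − SNR_out(dB) when the source is at T₀
NF = 17.3 − 12.0 = 5.3 dB

5.3 dB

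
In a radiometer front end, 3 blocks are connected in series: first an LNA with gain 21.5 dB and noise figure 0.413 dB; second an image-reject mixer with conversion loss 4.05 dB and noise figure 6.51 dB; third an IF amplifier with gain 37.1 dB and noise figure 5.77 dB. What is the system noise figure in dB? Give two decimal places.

0.70 dB

Convert to linear (a loss of L dB is a gain of −L dB): F_i = 10^(NF_i/10), G_i = 10^(G_i,dB/10)
  Stage 1: F_1 = 10^(0.413/10) = 1.100, G_1 = 10^(21.5/10) = 141.3
  Stage 2: F_2 = 10^(6.51/10) = 4.477, G_2 = 10^(−4.05/10) = 0.3936
  Stage 3: F_3 = 10^(5.77/10) = 3.776, G_3 = 10^(37.1/10) = 5129
Friis cascade:
  F = 1.100 + (4.477 − 1)/141.3 + (3.776 − 1)/55.59 = 1.174
NF = 10 log₁₀(1.174) = 0.70 dB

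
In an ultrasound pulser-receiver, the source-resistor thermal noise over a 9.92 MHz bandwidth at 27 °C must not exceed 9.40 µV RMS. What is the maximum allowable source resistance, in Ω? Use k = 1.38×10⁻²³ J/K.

538 Ω

T = 27 °C + 273.15 = 300.15 K
Johnson–Nyquist: V_n = √(4kTRB) ⇒ R = V_n² / (4kTB)
4kTB = 4 × 1.38×10⁻²³ × 300.15 × 9.92×10⁶ = 1.64×10⁻¹³
R = (9.40×10⁻⁶)² / 1.64×10⁻¹³ = 5.38×10² Ω = 538 Ω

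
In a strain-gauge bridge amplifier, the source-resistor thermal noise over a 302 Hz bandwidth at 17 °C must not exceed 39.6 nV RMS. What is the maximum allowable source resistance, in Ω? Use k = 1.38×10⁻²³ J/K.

T = 17 °C + 273.15 = 290.15 K
Johnson–Nyquist: V_n = √(4kTRB) ⇒ R = V_n² / (4kTB)
4kTB = 4 × 1.38×10⁻²³ × 290.15 × 3.02×10² = 4.84×10⁻¹⁸
R = (3.96×10⁻⁸)² / 4.84×10⁻¹⁸ = 3.24×10² Ω = 324 Ω

324 Ω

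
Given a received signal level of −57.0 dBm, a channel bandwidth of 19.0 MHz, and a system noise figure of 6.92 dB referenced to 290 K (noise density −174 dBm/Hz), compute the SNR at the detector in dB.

37.3 dB

Noise floor: N = −174 + 10 log₁₀(B) + NF
10 log₁₀(1.90×10⁷) = 72.79 dB
N = −174 + 72.79 + 6.92 = −94.29 dBm
SNR = P_sig − N = −57.0 − (−94.29) = 37.29 dB → 37.3 dB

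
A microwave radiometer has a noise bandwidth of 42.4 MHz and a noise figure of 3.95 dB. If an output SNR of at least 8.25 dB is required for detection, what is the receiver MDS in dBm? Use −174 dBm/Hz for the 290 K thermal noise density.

Sensitivity = −174 + 10 log₁₀(B) + NF + SNR_min
= −174 + 76.27 + 3.95 + 8.25
= −85.53 dBm → −85.5 dBm

−85.5 dBm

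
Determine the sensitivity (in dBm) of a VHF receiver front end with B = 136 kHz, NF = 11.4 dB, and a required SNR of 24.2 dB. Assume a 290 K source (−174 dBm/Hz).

Sensitivity = −174 + 10 log₁₀(B) + NF + SNR_min
= −174 + 51.34 + 11.4 + 24.2
= −87.06 dBm → −87.1 dBm

−87.1 dBm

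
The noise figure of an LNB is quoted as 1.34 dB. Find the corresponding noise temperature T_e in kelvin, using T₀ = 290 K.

105 K

F = 10^(1.34/10) = 1.36144
T_e = (F − 1)·T₀ = (1.36144 − 1) × 290 = 105 K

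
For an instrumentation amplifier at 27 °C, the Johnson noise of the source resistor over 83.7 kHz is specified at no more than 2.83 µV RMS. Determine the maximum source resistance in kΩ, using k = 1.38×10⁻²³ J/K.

5.78 kΩ

T = 27 °C + 273.15 = 300.15 K
Johnson–Nyquist: V_n = √(4kTRB) ⇒ R = V_n² / (4kTB)
4kTB = 4 × 1.38×10⁻²³ × 300.15 × 8.37×10⁴ = 1.39×10⁻¹⁵
R = (2.83×10⁻⁶)² / 1.39×10⁻¹⁵ = 5.78×10³ Ω = 5.78 kΩ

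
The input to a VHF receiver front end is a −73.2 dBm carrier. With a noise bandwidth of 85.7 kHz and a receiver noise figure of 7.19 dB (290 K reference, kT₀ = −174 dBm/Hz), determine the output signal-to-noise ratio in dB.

44.3 dB

Noise floor: N = −174 + 10 log₁₀(B) + NF
10 log₁₀(8.57×10⁴) = 49.33 dB
N = −174 + 49.33 + 7.19 = −117.48 dBm
SNR = P_sig − N = −73.2 − (−117.48) = 44.28 dB → 44.3 dB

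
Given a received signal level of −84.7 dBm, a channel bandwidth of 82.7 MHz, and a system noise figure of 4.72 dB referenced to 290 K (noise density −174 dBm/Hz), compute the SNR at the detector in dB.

Noise floor: N = −174 + 10 log₁₀(B) + NF
10 log₁₀(8.27×10⁷) = 79.18 dB
N = −174 + 79.18 + 4.72 = −90.10 dBm
SNR = P_sig − N = −84.7 − (−90.10) = 5.40 dB → 5.4 dB

5.4 dB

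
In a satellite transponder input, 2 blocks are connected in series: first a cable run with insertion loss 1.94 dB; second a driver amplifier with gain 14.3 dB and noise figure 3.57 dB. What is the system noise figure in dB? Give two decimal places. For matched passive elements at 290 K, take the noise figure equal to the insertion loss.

5.51 dB

Convert to linear (a loss of L dB is a gain of −L dB): F_i = 10^(NF_i/10), G_i = 10^(G_i,dB/10)
  Stage 1: F_1 = 10^(1.94/10) = 1.563, G_1 = 10^(−1.94/10) = 0.6397
  Stage 2: F_2 = 10^(3.57/10) = 2.275, G_2 = 10^(14.3/10) = 26.92
Friis cascade:
  F = 1.563 + (2.275 − 1)/0.6397 = 3.556
NF = 10 log₁₀(3.556) = 5.51 dB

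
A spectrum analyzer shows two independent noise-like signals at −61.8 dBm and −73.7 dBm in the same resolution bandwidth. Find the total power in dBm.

−61.5 dBm

Convert to linear, add, convert back:
P₁ = 6.61×10⁻¹⁰ W, P₂ = 4.27×10⁻¹¹ W
P_tot = 7.03×10⁻¹⁰ W → 10 log₁₀(P_tot / 10⁻³) = −61.5 dBm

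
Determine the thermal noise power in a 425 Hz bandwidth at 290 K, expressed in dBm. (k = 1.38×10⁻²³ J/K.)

P_n = kTB = 1.38×10⁻²³ × 290 × 4.25×10² = 1.70×10⁻¹⁸ W
In dBm: 10 log₁₀(1.70×10⁻¹⁸ / 10⁻³) = −147.7 dBm

−147.7 dBm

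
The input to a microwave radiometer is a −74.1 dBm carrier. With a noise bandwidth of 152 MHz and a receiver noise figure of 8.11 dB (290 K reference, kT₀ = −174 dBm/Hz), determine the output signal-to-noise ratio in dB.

Noise floor: N = −174 + 10 log₁₀(B) + NF
10 log₁₀(1.52×10⁸) = 81.82 dB
N = −174 + 81.82 + 8.11 = −84.07 dBm
SNR = P_sig − N = −74.1 − (−84.07) = 9.97 dB → 10.0 dB

10.0 dB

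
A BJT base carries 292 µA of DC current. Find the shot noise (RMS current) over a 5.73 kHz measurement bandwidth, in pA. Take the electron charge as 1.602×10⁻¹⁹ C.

732 pA

I_n = √(2qI·B)
2qI·B = 2 × 1.602×10⁻¹⁹ × 2.92×10⁻⁴ × 5.73×10³ = 5.36×10⁻¹⁹ A²
I_n = √(5.36×10⁻¹⁹) = 7.32×10⁻¹⁰ A = 732 pA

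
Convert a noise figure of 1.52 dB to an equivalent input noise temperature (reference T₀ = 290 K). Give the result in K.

F = 10^(1.52/10) = 1.41906
T_e = (F − 1)·T₀ = (1.41906 − 1) × 290 = 122 K

122 K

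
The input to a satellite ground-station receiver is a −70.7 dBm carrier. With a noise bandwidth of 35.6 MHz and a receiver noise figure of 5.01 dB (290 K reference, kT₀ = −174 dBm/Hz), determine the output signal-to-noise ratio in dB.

Noise floor: N = −174 + 10 log₁₀(B) + NF
10 log₁₀(3.56×10⁷) = 75.51 dB
N = −174 + 75.51 + 5.01 = −93.48 dBm
SNR = P_sig − N = −70.7 − (−93.48) = 22.78 dB → 22.8 dB

22.8 dB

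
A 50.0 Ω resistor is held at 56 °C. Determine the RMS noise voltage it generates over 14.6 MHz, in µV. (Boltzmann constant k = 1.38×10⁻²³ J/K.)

T = 56 °C + 273.15 = 329.15 K
V_n = √(4kTRB)
4kTRB = 4 × 1.38×10⁻²³ × 329.15 × 5.00×10¹ × 1.46×10⁷ = 1.33×10⁻¹¹ V²
V_n = √(1.33×10⁻¹¹) = 3.64×10⁻⁶ V = 3.64 µV

3.64 µV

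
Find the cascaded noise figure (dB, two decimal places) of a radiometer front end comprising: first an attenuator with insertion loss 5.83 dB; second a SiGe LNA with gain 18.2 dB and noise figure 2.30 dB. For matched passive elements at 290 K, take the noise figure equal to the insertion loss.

8.13 dB

Convert to linear (a loss of L dB is a gain of −L dB): F_i = 10^(NF_i/10), G_i = 10^(G_i,dB/10)
  Stage 1: F_1 = 10^(5.83/10) = 3.828, G_1 = 10^(−5.83/10) = 0.2612
  Stage 2: F_2 = 10^(2.30/10) = 1.698, G_2 = 10^(18.2/10) = 66.07
Friis cascade:
  F = 3.828 + (1.698 − 1)/0.2612 = 6.501
NF = 10 log₁₀(6.501) = 8.13 dB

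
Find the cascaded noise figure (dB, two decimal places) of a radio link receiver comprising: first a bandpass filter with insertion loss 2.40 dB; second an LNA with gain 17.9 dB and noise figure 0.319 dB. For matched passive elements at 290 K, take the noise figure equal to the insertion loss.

2.72 dB

Convert to linear (a loss of L dB is a gain of −L dB): F_i = 10^(NF_i/10), G_i = 10^(G_i,dB/10)
  Stage 1: F_1 = 10^(2.40/10) = 1.738, G_1 = 10^(−2.40/10) = 0.5754
  Stage 2: F_2 = 10^(0.319/10) = 1.076, G_2 = 10^(17.9/10) = 61.66
Friis cascade:
  F = 1.738 + (1.076 − 1)/0.5754 = 1.870
NF = 10 log₁₀(1.870) = 2.72 dB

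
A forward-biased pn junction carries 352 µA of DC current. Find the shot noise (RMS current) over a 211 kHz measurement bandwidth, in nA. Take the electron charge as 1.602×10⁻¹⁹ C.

4.88 nA

I_n = √(2qI·B)
2qI·B = 2 × 1.602×10⁻¹⁹ × 3.52×10⁻⁴ × 2.11×10⁵ = 2.38×10⁻¹⁷ A²
I_n = √(2.38×10⁻¹⁷) = 4.88×10⁻⁹ A = 4.88 nA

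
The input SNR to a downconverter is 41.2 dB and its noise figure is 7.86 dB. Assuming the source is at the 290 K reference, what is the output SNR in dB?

33.34 dB

By definition F = SNR_in/SNR_out, so in dB: SNR_out = SNR_in − NF
SNR_out = 41.2 − 7.86 = 33.34 dB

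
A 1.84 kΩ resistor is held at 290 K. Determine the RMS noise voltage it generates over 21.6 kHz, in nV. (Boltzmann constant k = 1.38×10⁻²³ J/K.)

798 nV

V_n = √(4kTRB)
4kTRB = 4 × 1.38×10⁻²³ × 290 × 1.84×10³ × 2.16×10⁴ = 6.36×10⁻¹³ V²
V_n = √(6.36×10⁻¹³) = 7.98×10⁻⁷ V = 798 nV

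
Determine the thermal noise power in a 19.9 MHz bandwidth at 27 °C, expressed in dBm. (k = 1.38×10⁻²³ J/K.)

−100.8 dBm

T = 27 °C + 273.15 = 300.15 K
P_n = kTB = 1.38×10⁻²³ × 300.15 × 1.99×10⁷ = 8.24×10⁻¹⁴ W
In dBm: 10 log₁₀(8.24×10⁻¹⁴ / 10⁻³) = −100.8 dBm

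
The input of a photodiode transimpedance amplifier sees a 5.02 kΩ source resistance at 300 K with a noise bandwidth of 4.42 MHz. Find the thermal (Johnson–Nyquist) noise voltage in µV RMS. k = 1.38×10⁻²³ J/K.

V_n = √(4kTRB)
4kTRB = 4 × 1.38×10⁻²³ × 300 × 5.02×10³ × 4.42×10⁶ = 3.67×10⁻¹⁰ V²
V_n = √(3.67×10⁻¹⁰) = 1.92×10⁻⁵ V = 19.2 µV

19.2 µV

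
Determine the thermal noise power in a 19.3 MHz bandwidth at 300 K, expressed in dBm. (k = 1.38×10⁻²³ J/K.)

−101.0 dBm

P_n = kTB = 1.38×10⁻²³ × 300 × 1.93×10⁷ = 7.99×10⁻¹⁴ W
In dBm: 10 log₁₀(7.99×10⁻¹⁴ / 10⁻³) = −101.0 dBm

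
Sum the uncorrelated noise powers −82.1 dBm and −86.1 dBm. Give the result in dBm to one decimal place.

Convert to linear, add, convert back:
P₁ = 6.17×10⁻¹² W, P₂ = 2.45×10⁻¹² W
P_tot = 8.62×10⁻¹² W → 10 log₁₀(P_tot / 10⁻³) = −80.6 dBm

−80.6 dBm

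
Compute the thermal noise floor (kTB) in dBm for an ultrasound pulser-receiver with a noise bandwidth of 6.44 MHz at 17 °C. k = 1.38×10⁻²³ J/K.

T = 17 °C + 273.15 = 290.15 K
P_n = kTB = 1.38×10⁻²³ × 290.15 × 6.44×10⁶ = 2.58×10⁻¹⁴ W
In dBm: 10 log₁₀(2.58×10⁻¹⁴ / 10⁻³) = −105.9 dBm

−105.9 dBm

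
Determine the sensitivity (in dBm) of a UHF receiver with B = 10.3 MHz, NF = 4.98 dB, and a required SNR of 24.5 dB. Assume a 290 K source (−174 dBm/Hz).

Sensitivity = −174 + 10 log₁₀(B) + NF + SNR_min
= −174 + 70.13 + 4.98 + 24.5
= −74.39 dBm → −74.4 dBm

−74.4 dBm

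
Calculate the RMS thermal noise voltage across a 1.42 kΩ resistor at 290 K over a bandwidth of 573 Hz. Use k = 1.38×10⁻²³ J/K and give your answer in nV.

114 nV

V_n = √(4kTRB)
4kTRB = 4 × 1.38×10⁻²³ × 290 × 1.42×10³ × 5.73×10² = 1.30×10⁻¹⁴ V²
V_n = √(1.30×10⁻¹⁴) = 1.14×10⁻⁷ V = 114 nV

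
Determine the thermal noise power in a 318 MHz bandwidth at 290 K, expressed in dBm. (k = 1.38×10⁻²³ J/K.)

−89.0 dBm

P_n = kTB = 1.38×10⁻²³ × 290 × 3.18×10⁸ = 1.27×10⁻¹² W
In dBm: 10 log₁₀(1.27×10⁻¹² / 10⁻³) = −89.0 dBm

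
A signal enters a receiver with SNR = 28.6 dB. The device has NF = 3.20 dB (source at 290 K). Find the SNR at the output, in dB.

25.40 dB

By definition F = SNR_in/SNR_out, so in dB: SNR_out = SNR_in − NF
SNR_out = 28.6 − 3.20 = 25.40 dB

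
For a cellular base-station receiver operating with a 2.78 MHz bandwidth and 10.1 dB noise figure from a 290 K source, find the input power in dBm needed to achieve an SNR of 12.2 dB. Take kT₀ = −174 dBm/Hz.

Sensitivity = −174 + 10 log₁₀(B) + NF + SNR_min
= −174 + 64.44 + 10.1 + 12.2
= −87.26 dBm → −87.3 dBm

−87.3 dBm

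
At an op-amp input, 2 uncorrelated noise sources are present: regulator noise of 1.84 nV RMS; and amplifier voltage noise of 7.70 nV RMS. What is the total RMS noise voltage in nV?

7.92 nV

Uncorrelated sources add in power (mean-square): V_tot = √(ΣV_i²)
V_tot = √[(1.84×10⁻⁹)² + (7.70×10⁻⁹)²] = 7.92×10⁻⁹ V = 7.92 nV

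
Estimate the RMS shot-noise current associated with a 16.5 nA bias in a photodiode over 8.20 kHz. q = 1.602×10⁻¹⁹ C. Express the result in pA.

6.58 pA

I_n = √(2qI·B)
2qI·B = 2 × 1.602×10⁻¹⁹ × 1.65×10⁻⁸ × 8.20×10³ = 4.34×10⁻²³ A²
I_n = √(4.34×10⁻²³) = 6.58×10⁻¹² A = 6.58 pA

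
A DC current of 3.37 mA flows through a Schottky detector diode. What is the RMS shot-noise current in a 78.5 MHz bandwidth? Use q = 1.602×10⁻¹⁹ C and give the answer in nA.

291 nA

I_n = √(2qI·B)
2qI·B = 2 × 1.602×10⁻¹⁹ × 3.37×10⁻³ × 7.85×10⁷ = 8.48×10⁻¹⁴ A²
I_n = √(8.48×10⁻¹⁴) = 2.91×10⁻⁷ A = 291 nA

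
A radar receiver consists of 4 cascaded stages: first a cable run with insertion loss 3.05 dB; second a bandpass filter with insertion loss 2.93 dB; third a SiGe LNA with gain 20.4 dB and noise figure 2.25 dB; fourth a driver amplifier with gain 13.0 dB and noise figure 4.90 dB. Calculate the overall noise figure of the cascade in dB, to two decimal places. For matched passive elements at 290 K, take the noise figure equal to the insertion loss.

8.28 dB

Convert to linear (a loss of L dB is a gain of −L dB): F_i = 10^(NF_i/10), G_i = 10^(G_i,dB/10)
  Stage 1: F_1 = 10^(3.05/10) = 2.018, G_1 = 10^(−3.05/10) = 0.4955
  Stage 2: F_2 = 10^(2.93/10) = 1.963, G_2 = 10^(−2.93/10) = 0.5093
  Stage 3: F_3 = 10^(2.25/10) = 1.679, G_3 = 10^(20.4/10) = 109.6
  Stage 4: F_4 = 10^(4.90/10) = 3.090, G_4 = 10^(13.0/10) = 19.95
Friis cascade:
  F = 2.018 + (1.963 − 1)/0.4955 + (1.679 − 1)/0.2523 + (3.090 − 1)/27.67 = 6.728
NF = 10 log₁₀(6.728) = 8.28 dB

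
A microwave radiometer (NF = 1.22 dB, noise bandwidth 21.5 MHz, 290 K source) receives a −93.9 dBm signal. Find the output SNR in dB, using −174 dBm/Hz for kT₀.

Noise floor: N = −174 + 10 log₁₀(B) + NF
10 log₁₀(2.15×10⁷) = 73.32 dB
N = −174 + 73.32 + 1.22 = −99.46 dBm
SNR = P_sig − N = −93.9 − (−99.46) = 5.56 dB → 5.6 dB

5.6 dB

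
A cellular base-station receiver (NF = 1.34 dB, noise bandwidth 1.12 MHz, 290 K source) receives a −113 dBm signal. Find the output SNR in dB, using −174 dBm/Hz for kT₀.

−0.8 dB

Noise floor: N = −174 + 10 log₁₀(B) + NF
10 log₁₀(1.12×10⁶) = 60.49 dB
N = −174 + 60.49 + 1.34 = −112.17 dBm
SNR = P_sig − N = −113 − (−112.17) = −0.83 dB → −0.8 dB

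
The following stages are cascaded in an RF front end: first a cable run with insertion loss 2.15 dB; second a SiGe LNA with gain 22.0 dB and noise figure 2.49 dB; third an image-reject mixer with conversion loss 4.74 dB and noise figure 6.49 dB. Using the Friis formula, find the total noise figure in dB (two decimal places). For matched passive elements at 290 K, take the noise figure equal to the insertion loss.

4.69 dB

Convert to linear (a loss of L dB is a gain of −L dB): F_i = 10^(NF_i/10), G_i = 10^(G_i,dB/10)
  Stage 1: F_1 = 10^(2.15/10) = 1.641, G_1 = 10^(−2.15/10) = 0.6095
  Stage 2: F_2 = 10^(2.49/10) = 1.774, G_2 = 10^(22.0/10) = 158.5
  Stage 3: F_3 = 10^(6.49/10) = 4.457, G_3 = 10^(−4.74/10) = 0.3357
Friis cascade:
  F = 1.641 + (1.774 − 1)/0.6095 + (4.457 − 1)/96.61 = 2.946
NF = 10 log₁₀(2.946) = 4.69 dB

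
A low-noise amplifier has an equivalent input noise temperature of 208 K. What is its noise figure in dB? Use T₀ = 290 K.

2.35 dB

F = 1 + T_e/T₀ = 1 + 208/290 = 1.71724
NF = 10 log₁₀(1.71724) = 2.35 dB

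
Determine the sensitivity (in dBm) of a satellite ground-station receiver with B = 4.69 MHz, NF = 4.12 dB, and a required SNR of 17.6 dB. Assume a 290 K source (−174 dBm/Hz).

Sensitivity = −174 + 10 log₁₀(B) + NF + SNR_min
= −174 + 66.71 + 4.12 + 17.6
= −85.57 dBm → −85.6 dBm

−85.6 dBm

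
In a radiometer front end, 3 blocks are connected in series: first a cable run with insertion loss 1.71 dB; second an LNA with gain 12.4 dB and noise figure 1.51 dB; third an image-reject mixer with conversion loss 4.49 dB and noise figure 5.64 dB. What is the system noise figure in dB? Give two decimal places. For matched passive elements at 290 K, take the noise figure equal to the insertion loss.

3.67 dB

Convert to linear (a loss of L dB is a gain of −L dB): F_i = 10^(NF_i/10), G_i = 10^(G_i,dB/10)
  Stage 1: F_1 = 10^(1.71/10) = 1.483, G_1 = 10^(−1.71/10) = 0.6745
  Stage 2: F_2 = 10^(1.51/10) = 1.416, G_2 = 10^(12.4/10) = 17.38
  Stage 3: F_3 = 10^(5.64/10) = 3.664, G_3 = 10^(−4.49/10) = 0.3556
Friis cascade:
  F = 1.483 + (1.416 − 1)/0.6745 + (3.664 − 1)/11.72 = 2.326
NF = 10 log₁₀(2.326) = 3.67 dB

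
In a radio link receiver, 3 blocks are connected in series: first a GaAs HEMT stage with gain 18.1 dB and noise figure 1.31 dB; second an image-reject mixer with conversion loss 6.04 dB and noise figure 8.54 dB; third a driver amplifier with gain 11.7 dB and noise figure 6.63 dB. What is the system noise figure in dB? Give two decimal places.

2.23 dB

Convert to linear (a loss of L dB is a gain of −L dB): F_i = 10^(NF_i/10), G_i = 10^(G_i,dB/10)
  Stage 1: F_1 = 10^(1.31/10) = 1.352, G_1 = 10^(18.1/10) = 64.57
  Stage 2: F_2 = 10^(8.54/10) = 7.145, G_2 = 10^(−6.04/10) = 0.2489
  Stage 3: F_3 = 10^(6.63/10) = 4.603, G_3 = 10^(11.7/10) = 14.79
Friis cascade:
  F = 1.352 + (7.145 − 1)/64.57 + (4.603 − 1)/16.07 = 1.671
NF = 10 log₁₀(1.671) = 2.23 dB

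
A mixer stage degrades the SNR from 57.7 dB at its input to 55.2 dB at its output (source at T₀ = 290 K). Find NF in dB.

2.5 dB

NF (dB) = SNR_in(dB) − SNR_out(dB) when the source is at T₀
NF = 57.7 − 55.2 = 2.5 dB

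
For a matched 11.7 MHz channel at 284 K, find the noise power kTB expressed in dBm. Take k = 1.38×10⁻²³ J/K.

−103.4 dBm

P_n = kTB = 1.38×10⁻²³ × 284 × 1.17×10⁷ = 4.59×10⁻¹⁴ W
In dBm: 10 log₁₀(4.59×10⁻¹⁴ / 10⁻³) = −103.4 dBm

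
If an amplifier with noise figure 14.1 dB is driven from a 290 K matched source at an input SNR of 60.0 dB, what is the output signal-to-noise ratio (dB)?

45.9 dB

By definition F = SNR_in/SNR_out, so in dB: SNR_out = SNR_in − NF
SNR_out = 60.0 − 14.1 = 45.9 dB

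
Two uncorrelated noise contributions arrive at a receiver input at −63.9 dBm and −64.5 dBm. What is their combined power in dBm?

Convert to linear, add, convert back:
P₁ = 4.07×10⁻¹⁰ W, P₂ = 3.55×10⁻¹⁰ W
P_tot = 7.62×10⁻¹⁰ W → 10 log₁₀(P_tot / 10⁻³) = −61.2 dBm

−61.2 dBm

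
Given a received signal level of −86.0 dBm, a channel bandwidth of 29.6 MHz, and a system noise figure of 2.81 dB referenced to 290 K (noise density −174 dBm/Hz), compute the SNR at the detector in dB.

Noise floor: N = −174 + 10 log₁₀(B) + NF
10 log₁₀(2.96×10⁷) = 74.71 dB
N = −174 + 74.71 + 2.81 = −96.48 dBm
SNR = P_sig − N = −86.0 − (−96.48) = 10.48 dB → 10.5 dB

10.5 dB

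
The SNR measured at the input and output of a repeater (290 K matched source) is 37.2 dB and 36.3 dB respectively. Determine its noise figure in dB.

NF (dB) = SNR_in(dB) − SNR_out(dB) when the source is at T₀
NF = 37.2 − 36.3 = 0.9 dB

0.9 dB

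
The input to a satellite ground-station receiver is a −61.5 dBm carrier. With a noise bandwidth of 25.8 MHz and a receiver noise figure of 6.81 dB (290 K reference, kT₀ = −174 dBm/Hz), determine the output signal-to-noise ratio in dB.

31.6 dB

Noise floor: N = −174 + 10 log₁₀(B) + NF
10 log₁₀(2.58×10⁷) = 74.12 dB
N = −174 + 74.12 + 6.81 = −93.07 dBm
SNR = P_sig − N = −61.5 − (−93.07) = 31.57 dB → 31.6 dB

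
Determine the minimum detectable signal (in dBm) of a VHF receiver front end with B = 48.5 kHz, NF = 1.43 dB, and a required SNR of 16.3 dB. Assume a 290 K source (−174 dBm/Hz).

−109.4 dBm

Sensitivity = −174 + 10 log₁₀(B) + NF + SNR_min
= −174 + 46.86 + 1.43 + 16.3
= −109.41 dBm → −109.4 dBm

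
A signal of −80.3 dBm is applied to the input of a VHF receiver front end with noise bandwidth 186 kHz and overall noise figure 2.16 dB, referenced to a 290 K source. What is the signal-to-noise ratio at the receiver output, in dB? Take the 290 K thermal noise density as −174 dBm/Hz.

38.8 dB

Noise floor: N = −174 + 10 log₁₀(B) + NF
10 log₁₀(1.86×10⁵) = 52.7 dB
N = −174 + 52.7 + 2.16 = −119.14 dBm
SNR = P_sig − N = −80.3 − (−119.14) = 38.84 dB → 38.8 dB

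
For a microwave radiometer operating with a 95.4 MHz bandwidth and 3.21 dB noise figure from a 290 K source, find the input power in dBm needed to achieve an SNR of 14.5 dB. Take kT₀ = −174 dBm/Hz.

−76.5 dBm

Sensitivity = −174 + 10 log₁₀(B) + NF + SNR_min
= −174 + 79.8 + 3.21 + 14.5
= −76.49 dBm → −76.5 dBm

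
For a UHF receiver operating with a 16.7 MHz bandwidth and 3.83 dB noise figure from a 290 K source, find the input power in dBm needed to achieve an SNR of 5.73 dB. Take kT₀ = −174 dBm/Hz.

Sensitivity = −174 + 10 log₁₀(B) + NF + SNR_min
= −174 + 72.23 + 3.83 + 5.73
= −92.21 dBm → −92.2 dBm

−92.2 dBm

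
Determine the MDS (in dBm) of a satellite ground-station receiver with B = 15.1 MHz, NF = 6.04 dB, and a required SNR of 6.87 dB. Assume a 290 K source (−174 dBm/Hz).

Sensitivity = −174 + 10 log₁₀(B) + NF + SNR_min
= −174 + 71.79 + 6.04 + 6.87
= −89.30 dBm → −89.3 dBm

−89.3 dBm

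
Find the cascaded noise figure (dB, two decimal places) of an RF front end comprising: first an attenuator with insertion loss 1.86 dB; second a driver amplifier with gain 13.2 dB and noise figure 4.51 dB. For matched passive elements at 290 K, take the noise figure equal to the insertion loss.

Convert to linear (a loss of L dB is a gain of −L dB): F_i = 10^(NF_i/10), G_i = 10^(G_i,dB/10)
  Stage 1: F_1 = 10^(1.86/10) = 1.535, G_1 = 10^(−1.86/10) = 0.6516
  Stage 2: F_2 = 10^(4.51/10) = 2.825, G_2 = 10^(13.2/10) = 20.89
Friis cascade:
  F = 1.535 + (2.825 − 1)/0.6516 = 4.335
NF = 10 log₁₀(4.335) = 6.37 dB

6.37 dB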